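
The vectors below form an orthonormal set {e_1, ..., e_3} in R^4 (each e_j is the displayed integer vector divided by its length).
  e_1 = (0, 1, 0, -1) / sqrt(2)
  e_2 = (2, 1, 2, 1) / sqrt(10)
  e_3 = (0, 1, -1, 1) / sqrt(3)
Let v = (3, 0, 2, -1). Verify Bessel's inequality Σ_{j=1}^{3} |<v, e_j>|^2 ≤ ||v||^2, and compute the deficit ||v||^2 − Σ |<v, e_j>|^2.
Σ |<v, e_j>|^2 = 58/5; ||v||^2 = 14; deficit = 12/5

Write each e_j = u_j / sqrt(<u_j, u_j>) where u_j is the displayed integer vector. Then <v, e_j> = <v, u_j> / sqrt(<u_j, u_j>), so |<v, e_j>|^2 = <v, u_j>^2 / <u_j, u_j>.
Coefficients: <v, e_1> = 1/sqrt(2), <v, e_2> = 9/sqrt(10), <v, e_3> = -3/sqrt(3).
Square and sum: Σ |<v, e_j>|^2 = 58/5.
Compute ||v||^2 = v·v = 14.
Deficit = 14 − 58/5 = 12/5 ≥ 0, confirming Bessel's inequality. (The deficit equals ||v − Σ <v,e_j> e_j||^2, the squared distance from v to span{e_j}.)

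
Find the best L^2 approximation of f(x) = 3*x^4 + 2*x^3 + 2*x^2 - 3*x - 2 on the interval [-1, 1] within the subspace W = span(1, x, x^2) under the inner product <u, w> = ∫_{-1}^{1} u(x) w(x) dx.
g(x) = 32*x^2/7 - 9*x/5 - 79/35

The best approximation g ∈ W is the orthogonal projection of f onto W. Writing g = a_0 + a_1 x + a_2 x^2, the coefficients solve the normal equations G · a = b where
  G_{ij} = <φ_i, φ_j> and b_i = <f, φ_i>, with φ_0 = 1, φ_1 = x, φ_2 = x^2.
G =
  [2, 0, 2/3]
  [0, 2/3, 0]
  [2/3, 0, 2/5],
b = (-22/15, -6/5, 34/105).
Solving gives a_0 = -79/35, a_1 = -9/5, a_2 = 32/7, so
  g(x) = 32*x^2/7 - 9*x/5 - 79/35.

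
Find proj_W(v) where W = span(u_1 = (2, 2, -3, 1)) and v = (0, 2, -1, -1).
proj_W(v) = (2/3, 2/3, -1, 1/3)

Set up U = [u_1 | ... | u_1] ∈ R^(4×1). The projector onto W = col(U) is P = U (U^T U)^(-1) U^T.
Compute U^T U =
  [18],
and U^T v = (6).
Solve U^T U · c = U^T v for the coefficients: c = (1/3). The projection is proj_W(v) = U c.
Check: (v - proj_W(v)) · u_1 = 0  (should be 0).
Result: proj_W(v) = (2/3, 2/3, -1, 1/3).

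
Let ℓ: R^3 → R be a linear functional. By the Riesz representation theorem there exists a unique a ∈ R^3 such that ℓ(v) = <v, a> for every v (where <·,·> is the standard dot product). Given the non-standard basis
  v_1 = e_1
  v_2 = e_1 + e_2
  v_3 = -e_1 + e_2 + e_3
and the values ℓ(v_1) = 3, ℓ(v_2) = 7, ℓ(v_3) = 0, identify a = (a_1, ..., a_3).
a = (3, 4, -1)

Write a = (a_1, ..., a_3) in the standard basis. For each basis vector v_i, ℓ(v_i) = <v_i, a> is a linear equation in the a_j's. Collect the n equations into a matrix system V a = ℓ, where row i of V is v_i (expressed in the standard basis). Since V is invertible (lower-triangular with 1s on the diagonal, up to permutation), solve by back-substitution:
  V =
[[1, 0, 0],
 [1, 1, 0],
 [-1, 1, 1]]
  V a = (3, 7, 0)
Solving gives a = (3, 4, -1).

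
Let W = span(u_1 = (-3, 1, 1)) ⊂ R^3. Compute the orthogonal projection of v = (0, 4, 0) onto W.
proj_W(v) = (-12/11, 4/11, 4/11)

Set up U = [u_1 | ... | u_1] ∈ R^(3×1). The projector onto W = col(U) is P = U (U^T U)^(-1) U^T.
Compute U^T U =
  [11],
and U^T v = (4).
Solve U^T U · c = U^T v for the coefficients: c = (4/11). The projection is proj_W(v) = U c.
Check: (v - proj_W(v)) · u_1 = 0  (should be 0).
Result: proj_W(v) = (-12/11, 4/11, 4/11).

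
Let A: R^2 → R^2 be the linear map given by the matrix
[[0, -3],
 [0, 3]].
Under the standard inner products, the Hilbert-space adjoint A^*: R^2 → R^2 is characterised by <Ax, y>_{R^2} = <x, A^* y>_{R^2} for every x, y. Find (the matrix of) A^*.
A^* = A^T =
[[0, 0],
 [-3, 3]]

For real matrices with standard dot products, the defining identity <Ax, y> = <x, A^* y> gives (Ax)^T y = x^T (A^*) y, i.e. x^T A^T y = x^T (A^*) y. Since this holds for all x, y, we must have A^* = A^T. Therefore
A^* =
[[0, 0],
 [-3, 3]].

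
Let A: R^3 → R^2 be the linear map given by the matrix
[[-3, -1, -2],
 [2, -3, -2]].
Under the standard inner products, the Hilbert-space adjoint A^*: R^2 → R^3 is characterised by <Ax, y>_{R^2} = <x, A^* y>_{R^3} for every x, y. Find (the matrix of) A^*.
A^* = A^T =
[[-3, 2],
 [-1, -3],
 [-2, -2]]

For real matrices with standard dot products, the defining identity <Ax, y> = <x, A^* y> gives (Ax)^T y = x^T (A^*) y, i.e. x^T A^T y = x^T (A^*) y. Since this holds for all x, y, we must have A^* = A^T. Therefore
A^* =
[[-3, 2],
 [-1, -3],
 [-2, -2]].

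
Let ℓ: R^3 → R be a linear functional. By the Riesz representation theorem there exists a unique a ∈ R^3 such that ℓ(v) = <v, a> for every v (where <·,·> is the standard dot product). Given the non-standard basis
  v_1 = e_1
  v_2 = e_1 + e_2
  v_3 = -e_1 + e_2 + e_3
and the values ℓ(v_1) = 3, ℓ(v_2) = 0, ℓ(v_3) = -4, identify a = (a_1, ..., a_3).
a = (3, -3, 2)

Write a = (a_1, ..., a_3) in the standard basis. For each basis vector v_i, ℓ(v_i) = <v_i, a> is a linear equation in the a_j's. Collect the n equations into a matrix system V a = ℓ, where row i of V is v_i (expressed in the standard basis). Since V is invertible (lower-triangular with 1s on the diagonal, up to permutation), solve by back-substitution:
  V =
[[1, 0, 0],
 [1, 1, 0],
 [-1, 1, 1]]
  V a = (3, 0, -4)
Solving gives a = (3, -3, 2).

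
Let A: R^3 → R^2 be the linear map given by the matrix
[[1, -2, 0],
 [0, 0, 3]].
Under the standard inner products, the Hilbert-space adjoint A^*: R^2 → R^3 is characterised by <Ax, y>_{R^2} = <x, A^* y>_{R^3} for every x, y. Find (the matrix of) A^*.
A^* = A^T =
[[1, 0],
 [-2, 0],
 [0, 3]]

For real matrices with standard dot products, the defining identity <Ax, y> = <x, A^* y> gives (Ax)^T y = x^T (A^*) y, i.e. x^T A^T y = x^T (A^*) y. Since this holds for all x, y, we must have A^* = A^T. Therefore
A^* =
[[1, 0],
 [-2, 0],
 [0, 3]].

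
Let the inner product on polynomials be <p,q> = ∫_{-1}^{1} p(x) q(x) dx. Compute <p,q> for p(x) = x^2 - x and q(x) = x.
<p,q> = -2/3

Expand the product: p(x)·q(x) = x^3 - x^2.
∫_{-1}^{1} of each monomial x^k gives [2/(k+1) if k even, 0 if k odd]. Integrating term-by-term (or equivalently evaluating the antiderivative F(x) = x^4/4 - x^3/3 at the endpoints):
  F(1) − F(−1) = -1/12 − (7/12) = -2/3.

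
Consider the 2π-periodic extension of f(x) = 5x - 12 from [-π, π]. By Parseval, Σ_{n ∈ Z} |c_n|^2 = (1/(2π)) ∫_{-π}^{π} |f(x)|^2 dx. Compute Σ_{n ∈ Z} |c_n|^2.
Σ |c_n|^2 = 25π^2/3 + 144

Expand and integrate term by term over [-π, π]:
  ∫ (5x)^2 dx = 25·(2π^3/3); ∫ 2·5·(-12)·x dx = 0 (odd integrand); ∫ (-12)^2 dx = 144·2π.
So (1/(2π)) ∫_{-π}^{π} (5x - 12)^2 dx = 25π^2/3 + 144 = 25π^2/3 + 144.
Parseval ⇒ Σ |c_n|^2 = 25π^2/3 + 144.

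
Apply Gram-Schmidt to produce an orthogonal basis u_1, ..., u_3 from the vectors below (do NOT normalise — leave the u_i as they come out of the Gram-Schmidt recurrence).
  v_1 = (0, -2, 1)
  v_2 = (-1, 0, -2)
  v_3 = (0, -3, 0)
Orthogonal basis:
  u_1 = (0, -2, 1)
  u_2 = (-1, -4/5, -8/5)
  u_3 = (4/7, -1/7, -2/7)

Apply the Gram-Schmidt recurrence
  u_1 = v_1
  u_i = v_i − Σ_{j<i} ((v_i · u_j) / (u_j · u_j)) · u_j.

Step by step this gives:
  u_1 = (0, -2, 1)
  u_2 = (-1, -4/5, -8/5)
  u_3 = (4/7, -1/7, -2/7)

Orthogonality check:
  u_2 · u_1 = 0 (should be 0)
  u_3 · u_1 = 0 (should be 0)
  u_3 · u_2 = 0 (should be 0)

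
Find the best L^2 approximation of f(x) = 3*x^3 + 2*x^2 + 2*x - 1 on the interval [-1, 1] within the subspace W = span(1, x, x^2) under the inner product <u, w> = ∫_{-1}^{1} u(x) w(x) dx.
g(x) = 2*x^2 + 19*x/5 - 1

The best approximation g ∈ W is the orthogonal projection of f onto W. Writing g = a_0 + a_1 x + a_2 x^2, the coefficients solve the normal equations G · a = b where
  G_{ij} = <φ_i, φ_j> and b_i = <f, φ_i>, with φ_0 = 1, φ_1 = x, φ_2 = x^2.
G =
  [2, 0, 2/3]
  [0, 2/3, 0]
  [2/3, 0, 2/5],
b = (-2/3, 38/15, 2/15).
Solving gives a_0 = -1, a_1 = 19/5, a_2 = 2, so
  g(x) = 2*x^2 + 19*x/5 - 1.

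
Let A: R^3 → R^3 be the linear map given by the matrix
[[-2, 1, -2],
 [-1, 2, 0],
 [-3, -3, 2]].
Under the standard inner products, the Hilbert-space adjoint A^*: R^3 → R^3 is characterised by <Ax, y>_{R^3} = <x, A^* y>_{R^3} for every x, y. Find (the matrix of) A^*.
A^* = A^T =
[[-2, -1, -3],
 [1, 2, -3],
 [-2, 0, 2]]

For real matrices with standard dot products, the defining identity <Ax, y> = <x, A^* y> gives (Ax)^T y = x^T (A^*) y, i.e. x^T A^T y = x^T (A^*) y. Since this holds for all x, y, we must have A^* = A^T. Therefore
A^* =
[[-2, -1, -3],
 [1, 2, -3],
 [-2, 0, 2]].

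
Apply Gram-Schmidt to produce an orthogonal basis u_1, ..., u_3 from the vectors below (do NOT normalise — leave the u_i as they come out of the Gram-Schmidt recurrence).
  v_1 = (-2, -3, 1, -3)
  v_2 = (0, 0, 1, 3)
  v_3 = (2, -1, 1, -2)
Orthogonal basis:
  u_1 = (-2, -3, 1, -3)
  u_2 = (-16/23, -24/23, 31/23, 45/23)
  u_3 = (186/83, -53/83, 213/166, -71/166)

Apply the Gram-Schmidt recurrence
  u_1 = v_1
  u_i = v_i − Σ_{j<i} ((v_i · u_j) / (u_j · u_j)) · u_j.

Step by step this gives:
  u_1 = (-2, -3, 1, -3)
  u_2 = (-16/23, -24/23, 31/23, 45/23)
  u_3 = (186/83, -53/83, 213/166, -71/166)

Orthogonality check:
  u_2 · u_1 = 0 (should be 0)
  u_3 · u_1 = 0 (should be 0)
  u_3 · u_2 = 0 (should be 0)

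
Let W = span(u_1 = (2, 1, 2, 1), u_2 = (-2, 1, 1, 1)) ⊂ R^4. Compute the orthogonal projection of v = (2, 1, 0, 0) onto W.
proj_W(v) = (13/7, 1/14, 4/7, 1/14)

Set up U = [u_1 | ... | u_2] ∈ R^(4×2). The projector onto W = col(U) is P = U (U^T U)^(-1) U^T.
Compute U^T U =
  [10, 0]
  [0, 7],
and U^T v = (5, -3).
Solve U^T U · c = U^T v for the coefficients: c = (1/2, -3/7). The projection is proj_W(v) = U c.
Check: (v - proj_W(v)) · u_1 = 0  (should be 0).
Check: (v - proj_W(v)) · u_2 = 0  (should be 0).
Result: proj_W(v) = (13/7, 1/14, 4/7, 1/14).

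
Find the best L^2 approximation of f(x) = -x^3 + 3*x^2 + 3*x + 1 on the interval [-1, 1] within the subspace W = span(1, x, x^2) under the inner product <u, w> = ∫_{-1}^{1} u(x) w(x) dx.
g(x) = 3*x^2 + 12*x/5 + 1

The best approximation g ∈ W is the orthogonal projection of f onto W. Writing g = a_0 + a_1 x + a_2 x^2, the coefficients solve the normal equations G · a = b where
  G_{ij} = <φ_i, φ_j> and b_i = <f, φ_i>, with φ_0 = 1, φ_1 = x, φ_2 = x^2.
G =
  [2, 0, 2/3]
  [0, 2/3, 0]
  [2/3, 0, 2/5],
b = (4, 8/5, 28/15).
Solving gives a_0 = 1, a_1 = 12/5, a_2 = 3, so
  g(x) = 3*x^2 + 12*x/5 + 1.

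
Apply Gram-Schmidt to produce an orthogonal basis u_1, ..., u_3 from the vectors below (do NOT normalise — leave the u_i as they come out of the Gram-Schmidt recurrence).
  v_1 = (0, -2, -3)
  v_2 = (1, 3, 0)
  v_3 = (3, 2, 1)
Orthogonal basis:
  u_1 = (0, -2, -3)
  u_2 = (1, 27/13, -18/13)
  u_3 = (207/94, -69/94, 23/47)

Apply the Gram-Schmidt recurrence
  u_1 = v_1
  u_i = v_i − Σ_{j<i} ((v_i · u_j) / (u_j · u_j)) · u_j.

Step by step this gives:
  u_1 = (0, -2, -3)
  u_2 = (1, 27/13, -18/13)
  u_3 = (207/94, -69/94, 23/47)

Orthogonality check:
  u_2 · u_1 = 0 (should be 0)
  u_3 · u_1 = 0 (should be 0)
  u_3 · u_2 = 0 (should be 0)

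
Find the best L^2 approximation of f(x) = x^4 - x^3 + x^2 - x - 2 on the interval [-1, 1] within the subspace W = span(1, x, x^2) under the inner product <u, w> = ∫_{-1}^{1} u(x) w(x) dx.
g(x) = 13*x^2/7 - 8*x/5 - 73/35

The best approximation g ∈ W is the orthogonal projection of f onto W. Writing g = a_0 + a_1 x + a_2 x^2, the coefficients solve the normal equations G · a = b where
  G_{ij} = <φ_i, φ_j> and b_i = <f, φ_i>, with φ_0 = 1, φ_1 = x, φ_2 = x^2.
G =
  [2, 0, 2/3]
  [0, 2/3, 0]
  [2/3, 0, 2/5],
b = (-44/15, -16/15, -68/105).
Solving gives a_0 = -73/35, a_1 = -8/5, a_2 = 13/7, so
  g(x) = 13*x^2/7 - 8*x/5 - 73/35.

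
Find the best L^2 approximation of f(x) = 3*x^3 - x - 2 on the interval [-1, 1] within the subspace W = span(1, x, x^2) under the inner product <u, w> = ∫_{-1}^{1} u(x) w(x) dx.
g(x) = 4*x/5 - 2

The best approximation g ∈ W is the orthogonal projection of f onto W. Writing g = a_0 + a_1 x + a_2 x^2, the coefficients solve the normal equations G · a = b where
  G_{ij} = <φ_i, φ_j> and b_i = <f, φ_i>, with φ_0 = 1, φ_1 = x, φ_2 = x^2.
G =
  [2, 0, 2/3]
  [0, 2/3, 0]
  [2/3, 0, 2/5],
b = (-4, 8/15, -4/3).
Solving gives a_0 = -2, a_1 = 4/5, a_2 = 0, so
  g(x) = 4*x/5 - 2.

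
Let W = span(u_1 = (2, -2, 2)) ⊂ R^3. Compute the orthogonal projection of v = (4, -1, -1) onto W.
proj_W(v) = (4/3, -4/3, 4/3)

Set up U = [u_1 | ... | u_1] ∈ R^(3×1). The projector onto W = col(U) is P = U (U^T U)^(-1) U^T.
Compute U^T U =
  [12],
and U^T v = (8).
Solve U^T U · c = U^T v for the coefficients: c = (2/3). The projection is proj_W(v) = U c.
Check: (v - proj_W(v)) · u_1 = 0  (should be 0).
Result: proj_W(v) = (4/3, -4/3, 4/3).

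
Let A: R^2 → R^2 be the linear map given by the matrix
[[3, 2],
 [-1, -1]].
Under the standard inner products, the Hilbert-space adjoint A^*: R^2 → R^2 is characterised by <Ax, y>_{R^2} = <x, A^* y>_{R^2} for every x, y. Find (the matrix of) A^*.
A^* = A^T =
[[3, -1],
 [2, -1]]

For real matrices with standard dot products, the defining identity <Ax, y> = <x, A^* y> gives (Ax)^T y = x^T (A^*) y, i.e. x^T A^T y = x^T (A^*) y. Since this holds for all x, y, we must have A^* = A^T. Therefore
A^* =
[[3, -1],
 [2, -1]].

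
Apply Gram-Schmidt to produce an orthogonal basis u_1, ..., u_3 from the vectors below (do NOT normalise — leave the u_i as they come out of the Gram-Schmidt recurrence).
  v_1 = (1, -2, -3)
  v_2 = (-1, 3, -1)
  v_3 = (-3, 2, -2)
Orthogonal basis:
  u_1 = (1, -2, -3)
  u_2 = (-5/7, 17/7, -13/7)
  u_3 = (-99/46, -18/23, -9/46)

Apply the Gram-Schmidt recurrence
  u_1 = v_1
  u_i = v_i − Σ_{j<i} ((v_i · u_j) / (u_j · u_j)) · u_j.

Step by step this gives:
  u_1 = (1, -2, -3)
  u_2 = (-5/7, 17/7, -13/7)
  u_3 = (-99/46, -18/23, -9/46)

Orthogonality check:
  u_2 · u_1 = 0 (should be 0)
  u_3 · u_1 = 0 (should be 0)
  u_3 · u_2 = 0 (should be 0)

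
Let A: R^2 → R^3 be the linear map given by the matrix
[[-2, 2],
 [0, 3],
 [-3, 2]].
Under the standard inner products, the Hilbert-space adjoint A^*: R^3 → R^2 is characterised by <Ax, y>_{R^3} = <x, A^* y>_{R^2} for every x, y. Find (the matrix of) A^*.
A^* = A^T =
[[-2, 0, -3],
 [2, 3, 2]]

For real matrices with standard dot products, the defining identity <Ax, y> = <x, A^* y> gives (Ax)^T y = x^T (A^*) y, i.e. x^T A^T y = x^T (A^*) y. Since this holds for all x, y, we must have A^* = A^T. Therefore
A^* =
[[-2, 0, -3],
 [2, 3, 2]].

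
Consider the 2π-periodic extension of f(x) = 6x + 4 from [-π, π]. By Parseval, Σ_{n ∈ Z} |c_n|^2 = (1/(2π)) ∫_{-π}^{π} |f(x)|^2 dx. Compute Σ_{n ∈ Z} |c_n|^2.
Σ |c_n|^2 = 12π^2 + 16

Expand and integrate term by term over [-π, π]:
  ∫ (6x)^2 dx = 36·(2π^3/3); ∫ 2·6·(4)·x dx = 0 (odd integrand); ∫ 4^2 dx = 16·2π.
So (1/(2π)) ∫_{-π}^{π} (6x + 4)^2 dx = 36π^2/3 + 16 = 12π^2 + 16.
Parseval ⇒ Σ |c_n|^2 = 12π^2 + 16.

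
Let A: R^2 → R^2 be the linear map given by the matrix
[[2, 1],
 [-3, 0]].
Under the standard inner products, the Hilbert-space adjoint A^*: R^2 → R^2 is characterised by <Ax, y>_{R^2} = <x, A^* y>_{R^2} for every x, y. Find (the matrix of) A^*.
A^* = A^T =
[[2, -3],
 [1, 0]]

For real matrices with standard dot products, the defining identity <Ax, y> = <x, A^* y> gives (Ax)^T y = x^T (A^*) y, i.e. x^T A^T y = x^T (A^*) y. Since this holds for all x, y, we must have A^* = A^T. Therefore
A^* =
[[2, -3],
 [1, 0]].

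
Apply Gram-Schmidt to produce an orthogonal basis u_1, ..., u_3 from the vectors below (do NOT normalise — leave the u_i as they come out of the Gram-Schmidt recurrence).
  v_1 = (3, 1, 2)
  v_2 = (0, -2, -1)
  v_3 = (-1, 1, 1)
Orthogonal basis:
  u_1 = (3, 1, 2)
  u_2 = (6/7, -12/7, -3/7)
  u_3 = (-1/3, -1/3, 2/3)

Apply the Gram-Schmidt recurrence
  u_1 = v_1
  u_i = v_i − Σ_{j<i} ((v_i · u_j) / (u_j · u_j)) · u_j.

Step by step this gives:
  u_1 = (3, 1, 2)
  u_2 = (6/7, -12/7, -3/7)
  u_3 = (-1/3, -1/3, 2/3)

Orthogonality check:
  u_2 · u_1 = 0 (should be 0)
  u_3 · u_1 = 0 (should be 0)
  u_3 · u_2 = 0 (should be 0)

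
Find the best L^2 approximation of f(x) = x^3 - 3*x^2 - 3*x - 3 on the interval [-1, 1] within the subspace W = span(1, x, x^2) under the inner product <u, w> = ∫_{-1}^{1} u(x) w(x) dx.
g(x) = -3*x^2 - 12*x/5 - 3

The best approximation g ∈ W is the orthogonal projection of f onto W. Writing g = a_0 + a_1 x + a_2 x^2, the coefficients solve the normal equations G · a = b where
  G_{ij} = <φ_i, φ_j> and b_i = <f, φ_i>, with φ_0 = 1, φ_1 = x, φ_2 = x^2.
G =
  [2, 0, 2/3]
  [0, 2/3, 0]
  [2/3, 0, 2/5],
b = (-8, -8/5, -16/5).
Solving gives a_0 = -3, a_1 = -12/5, a_2 = -3, so
  g(x) = -3*x^2 - 12*x/5 - 3.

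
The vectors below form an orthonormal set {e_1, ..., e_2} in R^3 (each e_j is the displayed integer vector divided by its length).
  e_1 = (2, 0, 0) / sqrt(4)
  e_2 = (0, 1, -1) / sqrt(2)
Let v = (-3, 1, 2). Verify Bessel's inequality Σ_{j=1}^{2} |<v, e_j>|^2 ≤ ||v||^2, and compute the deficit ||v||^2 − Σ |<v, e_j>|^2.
Σ |<v, e_j>|^2 = 19/2; ||v||^2 = 14; deficit = 9/2

Write each e_j = u_j / sqrt(<u_j, u_j>) where u_j is the displayed integer vector. Then <v, e_j> = <v, u_j> / sqrt(<u_j, u_j>), so |<v, e_j>|^2 = <v, u_j>^2 / <u_j, u_j>.
Coefficients: <v, e_1> = -6/sqrt(4), <v, e_2> = -1/sqrt(2).
Square and sum: Σ |<v, e_j>|^2 = 19/2.
Compute ||v||^2 = v·v = 14.
Deficit = 14 − 19/2 = 9/2 ≥ 0, confirming Bessel's inequality. (The deficit equals ||v − Σ <v,e_j> e_j||^2, the squared distance from v to span{e_j}.)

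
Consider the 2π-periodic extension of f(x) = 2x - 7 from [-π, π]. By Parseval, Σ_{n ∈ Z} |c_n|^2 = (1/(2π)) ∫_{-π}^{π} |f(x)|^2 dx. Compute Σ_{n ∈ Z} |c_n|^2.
Σ |c_n|^2 = 4π^2/3 + 49

Expand and integrate term by term over [-π, π]:
  ∫ (2x)^2 dx = 4·(2π^3/3); ∫ 2·2·(-7)·x dx = 0 (odd integrand); ∫ (-7)^2 dx = 49·2π.
So (1/(2π)) ∫_{-π}^{π} (2x - 7)^2 dx = 4π^2/3 + 49 = 4π^2/3 + 49.
Parseval ⇒ Σ |c_n|^2 = 4π^2/3 + 49.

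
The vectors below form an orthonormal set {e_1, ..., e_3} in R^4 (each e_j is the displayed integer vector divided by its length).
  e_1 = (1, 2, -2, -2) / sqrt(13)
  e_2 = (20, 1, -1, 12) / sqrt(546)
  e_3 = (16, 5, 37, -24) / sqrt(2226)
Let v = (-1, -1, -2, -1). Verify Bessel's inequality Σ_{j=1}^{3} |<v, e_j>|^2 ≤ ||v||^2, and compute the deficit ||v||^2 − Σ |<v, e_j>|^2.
Σ |<v, e_j>|^2 = 250/53; ||v||^2 = 7; deficit = 121/53

Write each e_j = u_j / sqrt(<u_j, u_j>) where u_j is the displayed integer vector. Then <v, e_j> = <v, u_j> / sqrt(<u_j, u_j>), so |<v, e_j>|^2 = <v, u_j>^2 / <u_j, u_j>.
Coefficients: <v, e_1> = 3/sqrt(13), <v, e_2> = -31/sqrt(546), <v, e_3> = -71/sqrt(2226).
Square and sum: Σ |<v, e_j>|^2 = 250/53.
Compute ||v||^2 = v·v = 7.
Deficit = 7 − 250/53 = 121/53 ≥ 0, confirming Bessel's inequality. (The deficit equals ||v − Σ <v,e_j> e_j||^2, the squared distance from v to span{e_j}.)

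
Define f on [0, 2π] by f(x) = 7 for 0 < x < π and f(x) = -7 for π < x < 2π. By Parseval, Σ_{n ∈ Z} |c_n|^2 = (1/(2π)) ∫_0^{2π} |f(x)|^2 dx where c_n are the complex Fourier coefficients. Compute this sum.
Σ |c_n|^2 = 49

Parseval equates the L^2 energy of f (normalised by 1/(2π)) with the ℓ^2 sum of its Fourier coefficients: (1/(2π)) ∫_0^{2π} |f|^2 = Σ |c_n|^2.
Compute the left side: (1/(2π)) [∫_0^π 7^2 dx + ∫_π^{2π} (-7)^2 dx] = (1/(2π)) · (49π + 49π) = (49 + 49)/2 = 49.
So Σ_{n ∈ Z} |c_n|^2 = 49.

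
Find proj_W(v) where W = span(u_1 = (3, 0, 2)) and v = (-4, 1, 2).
proj_W(v) = (-24/13, 0, -16/13)

Set up U = [u_1 | ... | u_1] ∈ R^(3×1). The projector onto W = col(U) is P = U (U^T U)^(-1) U^T.
Compute U^T U =
  [13],
and U^T v = (-8).
Solve U^T U · c = U^T v for the coefficients: c = (-8/13). The projection is proj_W(v) = U c.
Check: (v - proj_W(v)) · u_1 = 0  (should be 0).
Result: proj_W(v) = (-24/13, 0, -16/13).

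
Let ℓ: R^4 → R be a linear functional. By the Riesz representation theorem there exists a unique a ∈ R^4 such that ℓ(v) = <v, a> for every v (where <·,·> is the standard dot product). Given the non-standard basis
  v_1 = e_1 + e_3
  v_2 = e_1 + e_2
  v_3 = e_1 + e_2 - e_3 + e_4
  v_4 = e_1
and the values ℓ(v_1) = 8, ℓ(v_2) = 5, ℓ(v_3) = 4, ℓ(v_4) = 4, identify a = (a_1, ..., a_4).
a = (4, 1, 4, 3)

Write a = (a_1, ..., a_4) in the standard basis. For each basis vector v_i, ℓ(v_i) = <v_i, a> is a linear equation in the a_j's. Collect the n equations into a matrix system V a = ℓ, where row i of V is v_i (expressed in the standard basis). Since V is invertible (lower-triangular with 1s on the diagonal, up to permutation), solve by back-substitution:
  V =
[[1, 0, 1, 0],
 [1, 1, 0, 0],
 [1, 1, -1, 1],
 [1, 0, 0, 0]]
  V a = (8, 5, 4, 4)
Solving gives a = (4, 1, 4, 3).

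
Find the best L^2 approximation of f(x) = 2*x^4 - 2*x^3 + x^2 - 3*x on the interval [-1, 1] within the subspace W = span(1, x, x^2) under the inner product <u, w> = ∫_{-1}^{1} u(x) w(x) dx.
g(x) = 19*x^2/7 - 21*x/5 - 6/35

The best approximation g ∈ W is the orthogonal projection of f onto W. Writing g = a_0 + a_1 x + a_2 x^2, the coefficients solve the normal equations G · a = b where
  G_{ij} = <φ_i, φ_j> and b_i = <f, φ_i>, with φ_0 = 1, φ_1 = x, φ_2 = x^2.
G =
  [2, 0, 2/3]
  [0, 2/3, 0]
  [2/3, 0, 2/5],
b = (22/15, -14/5, 34/35).
Solving gives a_0 = -6/35, a_1 = -21/5, a_2 = 19/7, so
  g(x) = 19*x^2/7 - 21*x/5 - 6/35.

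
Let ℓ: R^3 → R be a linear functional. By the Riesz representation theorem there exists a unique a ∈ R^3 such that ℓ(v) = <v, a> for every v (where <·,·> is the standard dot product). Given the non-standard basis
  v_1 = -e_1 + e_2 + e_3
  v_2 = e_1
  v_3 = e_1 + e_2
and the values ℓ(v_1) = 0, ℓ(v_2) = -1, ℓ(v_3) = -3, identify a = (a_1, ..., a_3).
a = (-1, -2, 1)

Write a = (a_1, ..., a_3) in the standard basis. For each basis vector v_i, ℓ(v_i) = <v_i, a> is a linear equation in the a_j's. Collect the n equations into a matrix system V a = ℓ, where row i of V is v_i (expressed in the standard basis). Since V is invertible (lower-triangular with 1s on the diagonal, up to permutation), solve by back-substitution:
  V =
[[-1, 1, 1],
 [1, 0, 0],
 [1, 1, 0]]
  V a = (0, -1, -3)
Solving gives a = (-1, -2, 1).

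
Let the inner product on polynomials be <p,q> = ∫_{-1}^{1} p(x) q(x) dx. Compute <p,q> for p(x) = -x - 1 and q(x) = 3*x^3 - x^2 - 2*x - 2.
<p,q> = 24/5

Expand the product: p(x)·q(x) = -3*x^4 - 2*x^3 + 3*x^2 + 4*x + 2.
∫_{-1}^{1} of each monomial x^k gives [2/(k+1) if k even, 0 if k odd]. Integrating term-by-term (or equivalently evaluating the antiderivative F(x) = -3*x^5/5 - x^4/2 + x^3 + 2*x^2 + 2*x at the endpoints):
  F(1) − F(−1) = 39/10 − (-9/10) = 24/5.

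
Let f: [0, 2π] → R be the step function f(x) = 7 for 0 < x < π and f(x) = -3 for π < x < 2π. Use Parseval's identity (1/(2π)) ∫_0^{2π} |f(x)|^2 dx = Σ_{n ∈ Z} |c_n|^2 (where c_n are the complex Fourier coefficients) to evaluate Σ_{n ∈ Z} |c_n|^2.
Σ |c_n|^2 = 29

Parseval equates the L^2 energy of f (normalised by 1/(2π)) with the ℓ^2 sum of its Fourier coefficients: (1/(2π)) ∫_0^{2π} |f|^2 = Σ |c_n|^2.
Compute the left side: (1/(2π)) [∫_0^π 7^2 dx + ∫_π^{2π} (-3)^2 dx] = (1/(2π)) · (49π + 9π) = (49 + 9)/2 = 29.
So Σ_{n ∈ Z} |c_n|^2 = 29.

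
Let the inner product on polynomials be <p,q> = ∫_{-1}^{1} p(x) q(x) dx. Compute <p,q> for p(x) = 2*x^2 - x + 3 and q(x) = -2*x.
<p,q> = 4/3

Expand the product: p(x)·q(x) = -4*x^3 + 2*x^2 - 6*x.
∫_{-1}^{1} of each monomial x^k gives [2/(k+1) if k even, 0 if k odd]. Integrating term-by-term (or equivalently evaluating the antiderivative F(x) = -x^4 + 2*x^3/3 - 3*x^2 at the endpoints):
  F(1) − F(−1) = -10/3 − (-14/3) = 4/3.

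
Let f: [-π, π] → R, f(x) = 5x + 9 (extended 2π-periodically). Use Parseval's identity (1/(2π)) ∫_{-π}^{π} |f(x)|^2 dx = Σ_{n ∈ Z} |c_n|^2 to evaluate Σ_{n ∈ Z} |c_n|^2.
Σ |c_n|^2 = 25π^2/3 + 81

Expand and integrate term by term over [-π, π]:
  ∫ (5x)^2 dx = 25·(2π^3/3); ∫ 2·5·(9)·x dx = 0 (odd integrand); ∫ 9^2 dx = 81·2π.
So (1/(2π)) ∫_{-π}^{π} (5x + 9)^2 dx = 25π^2/3 + 81 = 25π^2/3 + 81.
Parseval ⇒ Σ |c_n|^2 = 25π^2/3 + 81.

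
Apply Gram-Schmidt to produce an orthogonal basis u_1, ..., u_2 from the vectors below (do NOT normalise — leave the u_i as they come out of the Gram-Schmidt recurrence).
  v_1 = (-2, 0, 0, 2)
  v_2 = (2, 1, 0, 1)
Orthogonal basis:
  u_1 = (-2, 0, 0, 2)
  u_2 = (3/2, 1, 0, 3/2)

Apply the Gram-Schmidt recurrence
  u_1 = v_1
  u_i = v_i − Σ_{j<i} ((v_i · u_j) / (u_j · u_j)) · u_j.

Step by step this gives:
  u_1 = (-2, 0, 0, 2)
  u_2 = (3/2, 1, 0, 3/2)

Orthogonality check:
  u_2 · u_1 = 0 (should be 0)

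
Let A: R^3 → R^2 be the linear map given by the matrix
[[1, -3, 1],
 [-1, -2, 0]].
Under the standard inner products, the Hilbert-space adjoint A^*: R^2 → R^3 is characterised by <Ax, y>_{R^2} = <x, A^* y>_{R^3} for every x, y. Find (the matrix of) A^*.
A^* = A^T =
[[1, -1],
 [-3, -2],
 [1, 0]]

For real matrices with standard dot products, the defining identity <Ax, y> = <x, A^* y> gives (Ax)^T y = x^T (A^*) y, i.e. x^T A^T y = x^T (A^*) y. Since this holds for all x, y, we must have A^* = A^T. Therefore
A^* =
[[1, -1],
 [-3, -2],
 [1, 0]].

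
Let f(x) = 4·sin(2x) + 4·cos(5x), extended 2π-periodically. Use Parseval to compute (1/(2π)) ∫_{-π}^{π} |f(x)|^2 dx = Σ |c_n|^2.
Σ |c_n|^2 = 16

Expand |f|^2 and use orthogonality of {sin(nx), cos(mx)} on [-π, π]:
  ∫_{-π}^{π} sin(nx)^2 dx = π, ∫ cos(mx)^2 dx = π, and cross terms integrate to 0.
So ∫_{-π}^{π} f(x)^2 dx = 4^2 · π + 4^2 · π = (16 + 16)π.
Divide by 2π: (16 + 16)/2 = 16.
By Parseval, this equals Σ |c_n|^2.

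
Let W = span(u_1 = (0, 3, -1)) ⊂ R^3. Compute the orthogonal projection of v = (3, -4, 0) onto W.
proj_W(v) = (0, -18/5, 6/5)

Set up U = [u_1 | ... | u_1] ∈ R^(3×1). The projector onto W = col(U) is P = U (U^T U)^(-1) U^T.
Compute U^T U =
  [10],
and U^T v = (-12).
Solve U^T U · c = U^T v for the coefficients: c = (-6/5). The projection is proj_W(v) = U c.
Check: (v - proj_W(v)) · u_1 = 0  (should be 0).
Result: proj_W(v) = (0, -18/5, 6/5).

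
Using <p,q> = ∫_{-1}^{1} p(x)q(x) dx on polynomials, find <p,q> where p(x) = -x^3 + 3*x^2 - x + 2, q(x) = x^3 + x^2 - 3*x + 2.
<p,q> = 358/21

Expand the product: p(x)·q(x) = -x^6 + 2*x^5 + 5*x^4 - 10*x^3 + 11*x^2 - 8*x + 4.
∫_{-1}^{1} of each monomial x^k gives [2/(k+1) if k even, 0 if k odd]. Integrating term-by-term (or equivalently evaluating the antiderivative F(x) = -x^7/7 + x^6/3 + x^5 - 5*x^4/2 + 11*x^3/3 - 4*x^2 + 4*x at the endpoints):
  F(1) − F(−1) = 33/14 − (-617/42) = 358/21.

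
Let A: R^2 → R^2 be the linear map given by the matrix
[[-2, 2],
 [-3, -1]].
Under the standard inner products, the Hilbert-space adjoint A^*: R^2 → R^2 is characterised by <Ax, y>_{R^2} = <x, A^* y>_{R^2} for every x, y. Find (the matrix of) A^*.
A^* = A^T =
[[-2, -3],
 [2, -1]]

For real matrices with standard dot products, the defining identity <Ax, y> = <x, A^* y> gives (Ax)^T y = x^T (A^*) y, i.e. x^T A^T y = x^T (A^*) y. Since this holds for all x, y, we must have A^* = A^T. Therefore
A^* =
[[-2, -3],
 [2, -1]].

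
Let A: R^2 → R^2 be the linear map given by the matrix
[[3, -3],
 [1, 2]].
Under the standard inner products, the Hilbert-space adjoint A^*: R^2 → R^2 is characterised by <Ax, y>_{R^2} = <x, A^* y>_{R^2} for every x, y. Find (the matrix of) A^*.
A^* = A^T =
[[3, 1],
 [-3, 2]]

For real matrices with standard dot products, the defining identity <Ax, y> = <x, A^* y> gives (Ax)^T y = x^T (A^*) y, i.e. x^T A^T y = x^T (A^*) y. Since this holds for all x, y, we must have A^* = A^T. Therefore
A^* =
[[3, 1],
 [-3, 2]].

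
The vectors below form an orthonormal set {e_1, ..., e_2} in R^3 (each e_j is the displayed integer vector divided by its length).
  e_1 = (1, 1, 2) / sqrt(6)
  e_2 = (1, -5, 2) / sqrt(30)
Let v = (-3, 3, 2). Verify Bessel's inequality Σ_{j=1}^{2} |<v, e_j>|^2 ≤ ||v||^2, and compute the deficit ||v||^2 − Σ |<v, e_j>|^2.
Σ |<v, e_j>|^2 = 46/5; ||v||^2 = 22; deficit = 64/5

Write each e_j = u_j / sqrt(<u_j, u_j>) where u_j is the displayed integer vector. Then <v, e_j> = <v, u_j> / sqrt(<u_j, u_j>), so |<v, e_j>|^2 = <v, u_j>^2 / <u_j, u_j>.
Coefficients: <v, e_1> = 4/sqrt(6), <v, e_2> = -14/sqrt(30).
Square and sum: Σ |<v, e_j>|^2 = 46/5.
Compute ||v||^2 = v·v = 22.
Deficit = 22 − 46/5 = 64/5 ≥ 0, confirming Bessel's inequality. (The deficit equals ||v − Σ <v,e_j> e_j||^2, the squared distance from v to span{e_j}.)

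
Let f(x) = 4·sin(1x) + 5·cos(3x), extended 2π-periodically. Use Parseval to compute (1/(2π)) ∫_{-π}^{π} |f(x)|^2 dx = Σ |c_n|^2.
Σ |c_n|^2 = 41/2

Expand |f|^2 and use orthogonality of {sin(nx), cos(mx)} on [-π, π]:
  ∫_{-π}^{π} sin(nx)^2 dx = π, ∫ cos(mx)^2 dx = π, and cross terms integrate to 0.
So ∫_{-π}^{π} f(x)^2 dx = 4^2 · π + 5^2 · π = (16 + 25)π.
Divide by 2π: (16 + 25)/2 = 41/2.
By Parseval, this equals Σ |c_n|^2.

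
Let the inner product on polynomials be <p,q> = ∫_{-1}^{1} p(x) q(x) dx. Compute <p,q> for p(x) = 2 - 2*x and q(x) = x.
<p,q> = -4/3

Expand the product: p(x)·q(x) = -2*x^2 + 2*x.
∫_{-1}^{1} of each monomial x^k gives [2/(k+1) if k even, 0 if k odd]. Integrating term-by-term (or equivalently evaluating the antiderivative F(x) = -2*x^3/3 + x^2 at the endpoints):
  F(1) − F(−1) = 1/3 − (5/3) = -4/3.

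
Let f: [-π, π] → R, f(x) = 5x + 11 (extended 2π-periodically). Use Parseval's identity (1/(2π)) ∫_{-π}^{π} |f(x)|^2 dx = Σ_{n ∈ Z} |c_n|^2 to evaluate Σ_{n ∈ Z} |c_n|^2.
Σ |c_n|^2 = 25π^2/3 + 121

Expand and integrate term by term over [-π, π]:
  ∫ (5x)^2 dx = 25·(2π^3/3); ∫ 2·5·(11)·x dx = 0 (odd integrand); ∫ 11^2 dx = 121·2π.
So (1/(2π)) ∫_{-π}^{π} (5x + 11)^2 dx = 25π^2/3 + 121 = 25π^2/3 + 121.
Parseval ⇒ Σ |c_n|^2 = 25π^2/3 + 121.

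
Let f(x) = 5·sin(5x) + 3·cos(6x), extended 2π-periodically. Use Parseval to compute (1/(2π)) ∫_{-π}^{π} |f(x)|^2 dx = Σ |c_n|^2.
Σ |c_n|^2 = 17

Expand |f|^2 and use orthogonality of {sin(nx), cos(mx)} on [-π, π]:
  ∫_{-π}^{π} sin(nx)^2 dx = π, ∫ cos(mx)^2 dx = π, and cross terms integrate to 0.
So ∫_{-π}^{π} f(x)^2 dx = 5^2 · π + 3^2 · π = (25 + 9)π.
Divide by 2π: (25 + 9)/2 = 17.
By Parseval, this equals Σ |c_n|^2.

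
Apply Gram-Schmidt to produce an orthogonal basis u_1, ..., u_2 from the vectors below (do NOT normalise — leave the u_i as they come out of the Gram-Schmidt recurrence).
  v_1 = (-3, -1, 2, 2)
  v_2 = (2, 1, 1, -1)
Orthogonal basis:
  u_1 = (-3, -1, 2, 2)
  u_2 = (5/6, 11/18, 16/9, -2/9)

Apply the Gram-Schmidt recurrence
  u_1 = v_1
  u_i = v_i − Σ_{j<i} ((v_i · u_j) / (u_j · u_j)) · u_j.

Step by step this gives:
  u_1 = (-3, -1, 2, 2)
  u_2 = (5/6, 11/18, 16/9, -2/9)

Orthogonality check:
  u_2 · u_1 = 0 (should be 0)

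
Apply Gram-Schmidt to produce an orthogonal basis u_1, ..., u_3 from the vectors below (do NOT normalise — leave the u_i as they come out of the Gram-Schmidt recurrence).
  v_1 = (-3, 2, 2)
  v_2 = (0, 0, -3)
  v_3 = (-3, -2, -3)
Orthogonal basis:
  u_1 = (-3, 2, 2)
  u_2 = (-18/17, 12/17, -39/17)
  u_3 = (-24/13, -36/13, 0)

Apply the Gram-Schmidt recurrence
  u_1 = v_1
  u_i = v_i − Σ_{j<i} ((v_i · u_j) / (u_j · u_j)) · u_j.

Step by step this gives:
  u_1 = (-3, 2, 2)
  u_2 = (-18/17, 12/17, -39/17)
  u_3 = (-24/13, -36/13, 0)

Orthogonality check:
  u_2 · u_1 = 0 (should be 0)
  u_3 · u_1 = 0 (should be 0)
  u_3 · u_2 = 0 (should be 0)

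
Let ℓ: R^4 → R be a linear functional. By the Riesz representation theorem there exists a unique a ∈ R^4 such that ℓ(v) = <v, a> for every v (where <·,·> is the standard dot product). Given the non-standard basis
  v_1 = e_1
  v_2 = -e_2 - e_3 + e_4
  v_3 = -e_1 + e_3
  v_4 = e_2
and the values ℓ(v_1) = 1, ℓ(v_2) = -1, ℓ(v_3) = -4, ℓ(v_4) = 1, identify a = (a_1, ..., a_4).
a = (1, 1, -3, -3)

Write a = (a_1, ..., a_4) in the standard basis. For each basis vector v_i, ℓ(v_i) = <v_i, a> is a linear equation in the a_j's. Collect the n equations into a matrix system V a = ℓ, where row i of V is v_i (expressed in the standard basis). Since V is invertible (lower-triangular with 1s on the diagonal, up to permutation), solve by back-substitution:
  V =
[[1, 0, 0, 0],
 [0, -1, -1, 1],
 [-1, 0, 1, 0],
 [0, 1, 0, 0]]
  V a = (1, -1, -4, 1)
Solving gives a = (1, 1, -3, -3).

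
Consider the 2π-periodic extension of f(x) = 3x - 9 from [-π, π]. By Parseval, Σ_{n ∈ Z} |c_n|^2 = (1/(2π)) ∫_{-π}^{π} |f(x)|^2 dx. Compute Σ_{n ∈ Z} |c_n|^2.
Σ |c_n|^2 = 3π^2 + 81

Expand and integrate term by term over [-π, π]:
  ∫ (3x)^2 dx = 9·(2π^3/3); ∫ 2·3·(-9)·x dx = 0 (odd integrand); ∫ (-9)^2 dx = 81·2π.
So (1/(2π)) ∫_{-π}^{π} (3x - 9)^2 dx = 9π^2/3 + 81 = 3π^2 + 81.
Parseval ⇒ Σ |c_n|^2 = 3π^2 + 81.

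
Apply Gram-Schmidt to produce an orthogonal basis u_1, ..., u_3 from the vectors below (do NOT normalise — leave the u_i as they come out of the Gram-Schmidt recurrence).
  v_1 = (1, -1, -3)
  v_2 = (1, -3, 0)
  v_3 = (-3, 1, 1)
Orthogonal basis:
  u_1 = (1, -1, -3)
  u_2 = (7/11, -29/11, 12/11)
  u_3 = (-99/47, -33/47, -22/47)

Apply the Gram-Schmidt recurrence
  u_1 = v_1
  u_i = v_i − Σ_{j<i} ((v_i · u_j) / (u_j · u_j)) · u_j.

Step by step this gives:
  u_1 = (1, -1, -3)
  u_2 = (7/11, -29/11, 12/11)
  u_3 = (-99/47, -33/47, -22/47)

Orthogonality check:
  u_2 · u_1 = 0 (should be 0)
  u_3 · u_1 = 0 (should be 0)
  u_3 · u_2 = 0 (should be 0)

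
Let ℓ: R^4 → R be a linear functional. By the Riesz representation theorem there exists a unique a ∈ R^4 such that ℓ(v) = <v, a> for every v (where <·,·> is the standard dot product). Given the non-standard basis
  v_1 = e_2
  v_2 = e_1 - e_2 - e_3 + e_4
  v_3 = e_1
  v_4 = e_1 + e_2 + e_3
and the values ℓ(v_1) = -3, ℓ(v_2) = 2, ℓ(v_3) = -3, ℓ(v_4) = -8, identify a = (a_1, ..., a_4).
a = (-3, -3, -2, 0)

Write a = (a_1, ..., a_4) in the standard basis. For each basis vector v_i, ℓ(v_i) = <v_i, a> is a linear equation in the a_j's. Collect the n equations into a matrix system V a = ℓ, where row i of V is v_i (expressed in the standard basis). Since V is invertible (lower-triangular with 1s on the diagonal, up to permutation), solve by back-substitution:
  V =
[[0, 1, 0, 0],
 [1, -1, -1, 1],
 [1, 0, 0, 0],
 [1, 1, 1, 0]]
  V a = (-3, 2, -3, -8)
Solving gives a = (-3, -3, -2, 0).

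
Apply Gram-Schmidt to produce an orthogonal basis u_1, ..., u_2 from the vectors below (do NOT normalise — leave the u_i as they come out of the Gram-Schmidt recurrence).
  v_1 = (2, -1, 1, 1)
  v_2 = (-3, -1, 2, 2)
Orthogonal basis:
  u_1 = (2, -1, 1, 1)
  u_2 = (-19/7, -8/7, 15/7, 15/7)

Apply the Gram-Schmidt recurrence
  u_1 = v_1
  u_i = v_i − Σ_{j<i} ((v_i · u_j) / (u_j · u_j)) · u_j.

Step by step this gives:
  u_1 = (2, -1, 1, 1)
  u_2 = (-19/7, -8/7, 15/7, 15/7)

Orthogonality check:
  u_2 · u_1 = 0 (should be 0)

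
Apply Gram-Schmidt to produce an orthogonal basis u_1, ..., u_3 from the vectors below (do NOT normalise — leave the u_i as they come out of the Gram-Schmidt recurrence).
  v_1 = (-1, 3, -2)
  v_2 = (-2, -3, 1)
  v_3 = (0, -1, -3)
Orthogonal basis:
  u_1 = (-1, 3, -2)
  u_2 = (-37/14, -15/14, -2/7)
  u_3 = (96/115, -32/23, -288/115)

Apply the Gram-Schmidt recurrence
  u_1 = v_1
  u_i = v_i − Σ_{j<i} ((v_i · u_j) / (u_j · u_j)) · u_j.

Step by step this gives:
  u_1 = (-1, 3, -2)
  u_2 = (-37/14, -15/14, -2/7)
  u_3 = (96/115, -32/23, -288/115)

Orthogonality check:
  u_2 · u_1 = 0 (should be 0)
  u_3 · u_1 = 0 (should be 0)
  u_3 · u_2 = 0 (should be 0)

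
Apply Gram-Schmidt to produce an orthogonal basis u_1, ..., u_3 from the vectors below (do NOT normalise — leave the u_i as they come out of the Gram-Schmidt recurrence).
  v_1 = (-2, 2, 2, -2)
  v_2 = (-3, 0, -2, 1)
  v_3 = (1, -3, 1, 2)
Orthogonal basis:
  u_1 = (-2, 2, 2, -2)
  u_2 = (-3, 0, -2, 1)
  u_3 = (-25/28, -7/4, 51/28, 27/28)

Apply the Gram-Schmidt recurrence
  u_1 = v_1
  u_i = v_i − Σ_{j<i} ((v_i · u_j) / (u_j · u_j)) · u_j.

Step by step this gives:
  u_1 = (-2, 2, 2, -2)
  u_2 = (-3, 0, -2, 1)
  u_3 = (-25/28, -7/4, 51/28, 27/28)

Orthogonality check:
  u_2 · u_1 = 0 (should be 0)
  u_3 · u_1 = 0 (should be 0)
  u_3 · u_2 = 0 (should be 0)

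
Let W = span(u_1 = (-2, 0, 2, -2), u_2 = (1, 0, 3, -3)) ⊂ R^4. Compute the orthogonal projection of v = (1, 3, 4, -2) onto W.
proj_W(v) = (1, 0, 3, -3)

Set up U = [u_1 | ... | u_2] ∈ R^(4×2). The projector onto W = col(U) is P = U (U^T U)^(-1) U^T.
Compute U^T U =
  [12, 10]
  [10, 19],
and U^T v = (10, 19).
Solve U^T U · c = U^T v for the coefficients: c = (0, 1). The projection is proj_W(v) = U c.
Check: (v - proj_W(v)) · u_1 = 0  (should be 0).
Check: (v - proj_W(v)) · u_2 = 0  (should be 0).
Result: proj_W(v) = (1, 0, 3, -3).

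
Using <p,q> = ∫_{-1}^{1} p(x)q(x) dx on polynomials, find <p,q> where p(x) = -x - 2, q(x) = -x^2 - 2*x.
<p,q> = 8/3

Expand the product: p(x)·q(x) = x^3 + 4*x^2 + 4*x.
∫_{-1}^{1} of each monomial x^k gives [2/(k+1) if k even, 0 if k odd]. Integrating term-by-term (or equivalently evaluating the antiderivative F(x) = x^4/4 + 4*x^3/3 + 2*x^2 at the endpoints):
  F(1) − F(−1) = 43/12 − (11/12) = 8/3.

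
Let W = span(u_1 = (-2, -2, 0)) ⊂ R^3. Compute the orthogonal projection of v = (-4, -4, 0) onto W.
proj_W(v) = (-4, -4, 0)

Set up U = [u_1 | ... | u_1] ∈ R^(3×1). The projector onto W = col(U) is P = U (U^T U)^(-1) U^T.
Compute U^T U =
  [8],
and U^T v = (16).
Solve U^T U · c = U^T v for the coefficients: c = (2). The projection is proj_W(v) = U c.
Check: (v - proj_W(v)) · u_1 = 0  (should be 0).
Result: proj_W(v) = (-4, -4, 0).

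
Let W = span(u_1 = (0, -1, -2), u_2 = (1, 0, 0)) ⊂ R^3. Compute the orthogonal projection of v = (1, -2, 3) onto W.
proj_W(v) = (1, 4/5, 8/5)

Set up U = [u_1 | ... | u_2] ∈ R^(3×2). The projector onto W = col(U) is P = U (U^T U)^(-1) U^T.
Compute U^T U =
  [5, 0]
  [0, 1],
and U^T v = (-4, 1).
Solve U^T U · c = U^T v for the coefficients: c = (-4/5, 1). The projection is proj_W(v) = U c.
Check: (v - proj_W(v)) · u_1 = 0  (should be 0).
Check: (v - proj_W(v)) · u_2 = 0  (should be 0).
Result: proj_W(v) = (1, 4/5, 8/5).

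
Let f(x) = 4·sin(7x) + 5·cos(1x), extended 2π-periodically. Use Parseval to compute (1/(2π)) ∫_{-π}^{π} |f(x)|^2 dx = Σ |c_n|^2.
Σ |c_n|^2 = 41/2

Expand |f|^2 and use orthogonality of {sin(nx), cos(mx)} on [-π, π]:
  ∫_{-π}^{π} sin(nx)^2 dx = π, ∫ cos(mx)^2 dx = π, and cross terms integrate to 0.
So ∫_{-π}^{π} f(x)^2 dx = 4^2 · π + 5^2 · π = (16 + 25)π.
Divide by 2π: (16 + 25)/2 = 41/2.
By Parseval, this equals Σ |c_n|^2.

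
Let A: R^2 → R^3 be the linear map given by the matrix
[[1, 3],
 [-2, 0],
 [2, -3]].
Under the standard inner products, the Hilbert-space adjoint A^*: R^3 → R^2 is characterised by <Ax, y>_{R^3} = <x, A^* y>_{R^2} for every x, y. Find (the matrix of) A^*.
A^* = A^T =
[[1, -2, 2],
 [3, 0, -3]]

For real matrices with standard dot products, the defining identity <Ax, y> = <x, A^* y> gives (Ax)^T y = x^T (A^*) y, i.e. x^T A^T y = x^T (A^*) y. Since this holds for all x, y, we must have A^* = A^T. Therefore
A^* =
[[1, -2, 2],
 [3, 0, -3]].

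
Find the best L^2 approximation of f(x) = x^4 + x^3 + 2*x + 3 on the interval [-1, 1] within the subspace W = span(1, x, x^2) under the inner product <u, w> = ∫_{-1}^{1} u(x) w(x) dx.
g(x) = 6*x^2/7 + 13*x/5 + 102/35

The best approximation g ∈ W is the orthogonal projection of f onto W. Writing g = a_0 + a_1 x + a_2 x^2, the coefficients solve the normal equations G · a = b where
  G_{ij} = <φ_i, φ_j> and b_i = <f, φ_i>, with φ_0 = 1, φ_1 = x, φ_2 = x^2.
G =
  [2, 0, 2/3]
  [0, 2/3, 0]
  [2/3, 0, 2/5],
b = (32/5, 26/15, 16/7).
Solving gives a_0 = 102/35, a_1 = 13/5, a_2 = 6/7, so
  g(x) = 6*x^2/7 + 13*x/5 + 102/35.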